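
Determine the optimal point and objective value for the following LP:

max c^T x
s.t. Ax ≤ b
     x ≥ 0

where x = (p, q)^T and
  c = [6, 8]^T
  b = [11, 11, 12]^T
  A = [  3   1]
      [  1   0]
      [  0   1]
Each vertex is the intersection of two constraint boundaries that also satisfies all remaining constraints:
  p = 0 and q = 0 → (0, 0)
  3p + q = 11 and q = 0 → (3.667, 0)
  3p + q = 11 and p = 0 → (0, 11)

Evaluating z = 6p + 8q at each vertex:
  (0, 0): z = 0
  (3.667, 0): z = 22
  (0, 11): z = 88

The maximum is at (0, 11) with z = 88.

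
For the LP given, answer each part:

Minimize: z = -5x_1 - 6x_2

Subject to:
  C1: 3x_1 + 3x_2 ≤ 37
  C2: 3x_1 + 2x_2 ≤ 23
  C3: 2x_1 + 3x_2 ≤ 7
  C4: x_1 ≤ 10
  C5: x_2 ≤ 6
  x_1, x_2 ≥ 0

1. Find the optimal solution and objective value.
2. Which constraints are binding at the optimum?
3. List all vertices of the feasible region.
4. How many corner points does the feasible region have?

1. x_1 = 3.5, x_2 = 0, z = -17.5
2. C3, x_2 ≥ 0
3. (0, 0), (3.5, 0), (0, 2.333)
4. 3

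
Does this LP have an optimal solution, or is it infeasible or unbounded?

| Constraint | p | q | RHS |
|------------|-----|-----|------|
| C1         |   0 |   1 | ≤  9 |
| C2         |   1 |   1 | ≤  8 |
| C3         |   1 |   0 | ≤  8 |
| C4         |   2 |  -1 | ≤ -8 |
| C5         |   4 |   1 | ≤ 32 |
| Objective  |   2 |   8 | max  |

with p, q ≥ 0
The point (0, 8) satisfies every constraint, so the LP is feasible; the constraints give p ≤ 8 and q ≤ 9, which with p, q ≥ 0 keep the feasible region inside a bounded box. A feasible, bounded LP attains a finite optimum at a vertex.

Bounded optimum: z* = 64 at (0, 8).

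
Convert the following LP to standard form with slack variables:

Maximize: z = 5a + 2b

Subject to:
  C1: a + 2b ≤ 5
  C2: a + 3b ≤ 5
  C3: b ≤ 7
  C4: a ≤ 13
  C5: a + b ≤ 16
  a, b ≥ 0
max z = 5a + 2b

s.t.
  a + 2b + s1 = 5
  a + 3b + s2 = 5
  b + s3 = 7
  a + s4 = 13
  a + b + s5 = 16
  a, b, s1, s2, s3, s4, s5 ≥ 0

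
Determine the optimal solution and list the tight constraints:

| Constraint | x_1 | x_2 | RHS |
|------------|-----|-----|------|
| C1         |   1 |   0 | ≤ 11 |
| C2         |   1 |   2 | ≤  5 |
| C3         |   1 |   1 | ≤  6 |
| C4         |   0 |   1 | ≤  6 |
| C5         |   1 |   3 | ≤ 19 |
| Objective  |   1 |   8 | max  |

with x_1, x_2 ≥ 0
Optimal: x_1 = 0, x_2 = 2.5
Binding: C2, x_1 ≥ 0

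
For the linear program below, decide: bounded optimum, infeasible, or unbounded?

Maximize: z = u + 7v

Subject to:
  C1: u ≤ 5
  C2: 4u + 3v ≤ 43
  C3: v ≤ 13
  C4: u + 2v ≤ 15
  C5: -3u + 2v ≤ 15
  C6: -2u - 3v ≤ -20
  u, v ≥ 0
The point (0, 7.5) satisfies every constraint, so the LP is feasible; the constraints give u ≤ 5 and v ≤ 13, which with u, v ≥ 0 keep the feasible region inside a bounded box. A feasible, bounded LP attains a finite optimum at a vertex.

Evaluating z = u + 7v at each vertex:
  (5, 3.333): z = 28.33
  (5, 5): z = 40
  (0, 7.5): z = 52.5
  (0, 6.667): z = 46.67

Feasible with finite optimum z* = 52.5 at (0, 7.5).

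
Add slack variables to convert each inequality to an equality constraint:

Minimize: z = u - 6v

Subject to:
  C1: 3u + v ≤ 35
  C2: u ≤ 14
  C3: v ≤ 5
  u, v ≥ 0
min z = u - 6v

s.t.
  3u + v + s1 = 35
  u + s2 = 14
  v + s3 = 5
  u, v, s1, s2, s3 ≥ 0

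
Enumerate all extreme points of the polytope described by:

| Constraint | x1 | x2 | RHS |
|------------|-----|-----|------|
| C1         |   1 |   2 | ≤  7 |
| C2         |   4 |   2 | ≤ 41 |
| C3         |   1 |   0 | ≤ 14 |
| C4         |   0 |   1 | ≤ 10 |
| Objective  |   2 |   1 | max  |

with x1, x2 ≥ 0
Each vertex is the intersection of two constraint boundaries that also satisfies all remaining constraints:
  x1 = 0 and x2 = 0 → (0, 0)
  x1 + 2x2 = 7 and x2 = 0 → (7, 0)
  x1 + 2x2 = 7 and x1 = 0 → (0, 3.5)

Vertices: (0, 0), (7, 0), (0, 3.5)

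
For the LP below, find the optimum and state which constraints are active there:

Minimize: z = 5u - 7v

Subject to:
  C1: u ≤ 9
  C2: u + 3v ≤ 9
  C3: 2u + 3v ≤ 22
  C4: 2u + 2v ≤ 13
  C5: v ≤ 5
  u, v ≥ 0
Optimal: u = 0, v = 3
Binding: C2, u ≥ 0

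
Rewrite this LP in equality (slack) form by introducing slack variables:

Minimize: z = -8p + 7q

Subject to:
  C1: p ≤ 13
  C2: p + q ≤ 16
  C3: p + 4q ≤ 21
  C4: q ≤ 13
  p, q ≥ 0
min z = -8p + 7q

s.t.
  p + s1 = 13
  p + q + s2 = 16
  p + 4q + s3 = 21
  q + s4 = 13
  p, q, s1, s2, s3, s4 ≥ 0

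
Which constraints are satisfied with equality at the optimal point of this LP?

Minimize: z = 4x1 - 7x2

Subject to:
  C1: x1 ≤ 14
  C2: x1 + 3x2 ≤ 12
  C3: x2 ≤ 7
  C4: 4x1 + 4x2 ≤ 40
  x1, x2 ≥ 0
Optimal: x1 = 0, x2 = 4
Binding: C2, x1 ≥ 0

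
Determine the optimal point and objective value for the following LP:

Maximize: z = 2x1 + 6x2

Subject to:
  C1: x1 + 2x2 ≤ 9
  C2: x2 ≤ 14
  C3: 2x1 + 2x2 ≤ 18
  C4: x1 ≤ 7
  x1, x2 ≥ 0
Each vertex is the intersection of two constraint boundaries that also satisfies all remaining constraints:
  x1 = 0 and x2 = 0 → (0, 0)
  x1 = 7 and x2 = 0 → (7, 0)
  x1 + 2x2 = 9 and x1 = 7 → (7, 1)
  x1 + 2x2 = 9 and x1 = 0 → (0, 4.5)

Evaluating z = 2x1 + 6x2 at each vertex:
  (0, 0): z = 0
  (7, 0): z = 14
  (7, 1): z = 20
  (0, 4.5): z = 27

The maximum is at (0, 4.5) with z = 27.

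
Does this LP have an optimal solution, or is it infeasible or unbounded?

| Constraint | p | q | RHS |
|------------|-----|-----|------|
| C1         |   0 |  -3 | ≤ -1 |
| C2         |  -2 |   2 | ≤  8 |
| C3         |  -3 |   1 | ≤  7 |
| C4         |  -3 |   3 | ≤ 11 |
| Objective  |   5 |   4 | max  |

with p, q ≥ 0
Feasible point: (0, 1) satisfies every constraint, so the LP is feasible.
Direction d = (1, 0): for each constraint row a, a·d ≤ 0 —
  (0)(1) + (-3)(0) = 0 ≤ 0
  (-2)(1) + (2)(0) = -2 ≤ 0
  (-3)(1) + (1)(0) = -3 ≤ 0
  (-3)(1) + (3)(0) = -3 ≤ 0
and d ≥ 0, so (0, 1) + t·d stays feasible for every t ≥ 0. Along this ray z = 5p + 4q changes by 5 per unit t, so z → +∞.

The LP is unbounded; z can be made arbitrarily large.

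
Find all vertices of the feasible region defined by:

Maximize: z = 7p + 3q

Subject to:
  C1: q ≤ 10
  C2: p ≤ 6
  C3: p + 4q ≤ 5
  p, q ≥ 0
Each vertex is the intersection of two constraint boundaries that also satisfies all remaining constraints:
  p = 0 and q = 0 → (0, 0)
  p + 4q = 5 and q = 0 → (5, 0)
  p + 4q = 5 and p = 0 → (0, 1.25)

Vertices: (0, 0), (5, 0), (0, 1.25)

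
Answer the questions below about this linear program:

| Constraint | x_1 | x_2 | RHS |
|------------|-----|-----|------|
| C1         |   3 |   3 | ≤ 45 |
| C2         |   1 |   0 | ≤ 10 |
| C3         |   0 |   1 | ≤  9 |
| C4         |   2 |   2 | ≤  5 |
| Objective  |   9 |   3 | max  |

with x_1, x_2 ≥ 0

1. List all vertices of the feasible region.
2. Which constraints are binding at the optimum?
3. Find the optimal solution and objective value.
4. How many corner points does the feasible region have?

1. (0, 0), (2.5, 0), (0, 2.5)
2. C4, x_2 ≥ 0
3. x_1 = 2.5, x_2 = 0, z = 22.5
4. 3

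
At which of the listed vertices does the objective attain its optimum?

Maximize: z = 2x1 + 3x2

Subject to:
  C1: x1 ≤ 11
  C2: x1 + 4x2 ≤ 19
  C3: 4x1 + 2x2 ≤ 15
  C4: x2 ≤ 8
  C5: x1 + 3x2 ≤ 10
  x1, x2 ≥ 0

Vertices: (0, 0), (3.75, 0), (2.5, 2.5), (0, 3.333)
(2.5, 2.5) with z = 12.5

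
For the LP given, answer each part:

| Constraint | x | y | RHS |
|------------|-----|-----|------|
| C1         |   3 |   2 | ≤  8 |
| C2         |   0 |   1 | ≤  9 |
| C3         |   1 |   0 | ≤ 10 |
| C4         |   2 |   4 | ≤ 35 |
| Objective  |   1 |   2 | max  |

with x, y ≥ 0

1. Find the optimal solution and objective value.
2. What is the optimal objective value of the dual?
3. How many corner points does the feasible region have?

1. x = 0, y = 4, z = 8
2. 8 (by strong duality, equal to the primal optimum)
3. 3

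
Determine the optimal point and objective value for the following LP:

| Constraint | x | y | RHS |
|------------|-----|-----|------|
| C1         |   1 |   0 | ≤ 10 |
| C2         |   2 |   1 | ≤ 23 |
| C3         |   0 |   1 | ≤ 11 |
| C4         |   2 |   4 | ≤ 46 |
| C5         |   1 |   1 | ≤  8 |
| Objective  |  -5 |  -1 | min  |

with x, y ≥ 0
x = 8, y = 0, z = -40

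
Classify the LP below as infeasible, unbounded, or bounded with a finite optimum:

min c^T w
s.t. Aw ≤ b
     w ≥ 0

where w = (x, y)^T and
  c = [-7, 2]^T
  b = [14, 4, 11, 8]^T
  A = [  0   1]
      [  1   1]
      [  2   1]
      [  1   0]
The point (4, 0) satisfies every constraint, so the LP is feasible; the constraints give x ≤ 8 and y ≤ 14, which with x, y ≥ 0 keep the feasible region inside a bounded box. A feasible, bounded LP attains a finite optimum at a vertex.

The LP has an optimal solution: (4, 0) with z = -28.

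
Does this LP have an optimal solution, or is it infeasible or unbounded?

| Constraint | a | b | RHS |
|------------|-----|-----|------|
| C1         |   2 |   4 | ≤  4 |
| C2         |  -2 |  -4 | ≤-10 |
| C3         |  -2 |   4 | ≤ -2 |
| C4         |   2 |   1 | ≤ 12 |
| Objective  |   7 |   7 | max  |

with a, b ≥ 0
C1 requires 2a + 4b ≤ 4, while C2 (-2a - 4b ≤ -10) is equivalent to 2a + 4b ≥ 10. Together they would need 10 ≤ 2a + 4b ≤ 4, which is impossible since 10 > 4. No point satisfies all constraints.

The feasible region is empty; the LP is infeasible.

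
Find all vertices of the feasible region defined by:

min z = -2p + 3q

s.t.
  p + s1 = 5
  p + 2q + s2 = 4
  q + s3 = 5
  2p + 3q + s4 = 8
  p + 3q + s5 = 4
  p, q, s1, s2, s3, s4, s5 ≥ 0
Each vertex is the intersection of two constraint boundaries that also satisfies all remaining constraints:
  p = 0 and q = 0 → (0, 0)
  p + 2q = 4 and 2p + 3q = 8 → (4, 0)
  p + 3q = 4 and p = 0 → (0, 1.333)

Vertices: (0, 0), (4, 0), (0, 1.333)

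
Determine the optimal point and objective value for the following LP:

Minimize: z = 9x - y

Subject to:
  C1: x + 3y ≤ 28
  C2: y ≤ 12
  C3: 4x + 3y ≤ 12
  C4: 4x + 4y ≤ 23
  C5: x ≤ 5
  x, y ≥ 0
Each vertex is the intersection of two constraint boundaries that also satisfies all remaining constraints:
  x = 0 and y = 0 → (0, 0)
  4x + 3y = 12 and y = 0 → (3, 0)
  4x + 3y = 12 and x = 0 → (0, 4)

Evaluating z = 9x - y at each vertex:
  (0, 0): z = 0
  (3, 0): z = 27
  (0, 4): z = -4

The minimum is at (0, 4) with z = -4.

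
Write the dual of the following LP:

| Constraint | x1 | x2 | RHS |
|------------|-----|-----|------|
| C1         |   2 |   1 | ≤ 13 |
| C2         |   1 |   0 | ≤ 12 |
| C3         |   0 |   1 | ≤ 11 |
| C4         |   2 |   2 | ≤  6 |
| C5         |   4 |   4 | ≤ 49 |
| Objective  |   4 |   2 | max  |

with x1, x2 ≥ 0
Minimize: z = 13y1 + 12y2 + 11y3 + 6y4 + 49y5

Subject to:
  C1: -2y1 - y2 - 2y4 - 4y5 ≤ -4
  C2: -y1 - y3 - 2y4 - 4y5 ≤ -2
  y1, y2, y3, y4, y5 ≥ 0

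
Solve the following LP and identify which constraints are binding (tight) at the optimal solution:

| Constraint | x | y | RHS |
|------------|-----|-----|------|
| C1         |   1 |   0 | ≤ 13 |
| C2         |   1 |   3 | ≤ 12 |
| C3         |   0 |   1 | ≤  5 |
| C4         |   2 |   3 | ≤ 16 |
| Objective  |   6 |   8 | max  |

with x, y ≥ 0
Optimal: x = 8, y = 0
Binding: C4, y ≥ 0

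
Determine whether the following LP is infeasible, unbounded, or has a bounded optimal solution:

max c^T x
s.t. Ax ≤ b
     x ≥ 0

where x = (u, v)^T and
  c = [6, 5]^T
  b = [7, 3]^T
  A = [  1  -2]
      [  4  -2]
Feasible point: (0, 0) satisfies every constraint, so the LP is feasible.
Direction d = (0, 1): for each constraint row a, a·d ≤ 0 —
  (1)(0) + (-2)(1) = -2 ≤ 0
  (4)(0) + (-2)(1) = -2 ≤ 0
and d ≥ 0, so (0, 0) + t·d stays feasible for every t ≥ 0. Along this ray z = 6u + 5v changes by 5 per unit t, so z → +∞.

The LP is unbounded; z can be made arbitrarily large.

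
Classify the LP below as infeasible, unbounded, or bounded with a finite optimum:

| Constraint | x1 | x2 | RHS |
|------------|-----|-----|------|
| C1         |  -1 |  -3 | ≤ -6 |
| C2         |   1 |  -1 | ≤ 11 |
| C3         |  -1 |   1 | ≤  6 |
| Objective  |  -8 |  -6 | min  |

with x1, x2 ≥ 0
Feasible point: (0, 2) satisfies every constraint, so the LP is feasible.
Direction d = (1, 1): for each constraint row a, a·d ≤ 0 —
  (-1)(1) + (-3)(1) = -4 ≤ 0
  (1)(1) + (-1)(1) = 0 ≤ 0
  (-1)(1) + (1)(1) = 0 ≤ 0
and d ≥ 0, so (0, 2) + t·d stays feasible for every t ≥ 0. Along this ray z = -8x1 - 6x2 changes by -14 per unit t, so z → −∞.

The LP is unbounded; z can be made arbitrarily small.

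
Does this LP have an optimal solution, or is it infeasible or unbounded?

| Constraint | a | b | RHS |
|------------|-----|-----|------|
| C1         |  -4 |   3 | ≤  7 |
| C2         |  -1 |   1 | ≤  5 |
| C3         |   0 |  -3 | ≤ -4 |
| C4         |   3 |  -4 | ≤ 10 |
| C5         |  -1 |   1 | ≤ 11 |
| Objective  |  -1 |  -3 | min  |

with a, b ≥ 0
Feasible point: (0, 2) satisfies every constraint, so the LP is feasible.
Direction d = (1, 1): for each constraint row a, a·d ≤ 0 —
  (-4)(1) + (3)(1) = -1 ≤ 0
  (-1)(1) + (1)(1) = 0 ≤ 0
  (0)(1) + (-3)(1) = -3 ≤ 0
  (3)(1) + (-4)(1) = -1 ≤ 0
  (-1)(1) + (1)(1) = 0 ≤ 0
and d ≥ 0, so (0, 2) + t·d stays feasible for every t ≥ 0. Along this ray z = -a - 3b changes by -4 per unit t, so z → −∞.

The LP is unbounded; z can be made arbitrarily small.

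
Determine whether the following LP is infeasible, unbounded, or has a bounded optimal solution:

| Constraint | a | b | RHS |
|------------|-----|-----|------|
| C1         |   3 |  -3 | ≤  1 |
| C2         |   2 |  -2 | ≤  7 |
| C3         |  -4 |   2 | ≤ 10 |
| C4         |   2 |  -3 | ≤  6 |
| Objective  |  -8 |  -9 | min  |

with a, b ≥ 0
Feasible point: (0, 0) satisfies every constraint, so the LP is feasible.
Direction d = (1, 1): for each constraint row a, a·d ≤ 0 —
  (3)(1) + (-3)(1) = 0 ≤ 0
  (2)(1) + (-2)(1) = 0 ≤ 0
  (-4)(1) + (2)(1) = -2 ≤ 0
  (2)(1) + (-3)(1) = -1 ≤ 0
and d ≥ 0, so (0, 0) + t·d stays feasible for every t ≥ 0. Along this ray z = -8a - 9b changes by -17 per unit t, so z → −∞.

Unbounded — the objective can decrease without bound over the feasible region.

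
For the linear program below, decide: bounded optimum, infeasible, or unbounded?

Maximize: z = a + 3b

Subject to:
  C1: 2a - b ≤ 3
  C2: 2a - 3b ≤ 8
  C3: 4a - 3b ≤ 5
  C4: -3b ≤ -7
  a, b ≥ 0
Feasible point: (0, 3) satisfies every constraint, so the LP is feasible.
Direction d = (0, 1): for each constraint row a, a·d ≤ 0 —
  (2)(0) + (-1)(1) = -1 ≤ 0
  (2)(0) + (-3)(1) = -3 ≤ 0
  (4)(0) + (-3)(1) = -3 ≤ 0
  (0)(0) + (-3)(1) = -3 ≤ 0
and d ≥ 0, so (0, 3) + t·d stays feasible for every t ≥ 0. Along this ray z = a + 3b changes by 3 per unit t, so z → +∞.

Unbounded: there is a feasible ray along which z → +∞.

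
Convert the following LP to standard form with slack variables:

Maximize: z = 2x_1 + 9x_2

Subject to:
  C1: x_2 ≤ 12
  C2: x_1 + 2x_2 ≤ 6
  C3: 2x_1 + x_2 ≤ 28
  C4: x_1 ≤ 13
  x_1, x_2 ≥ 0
max z = 2x_1 + 9x_2

s.t.
  x_2 + s1 = 12
  x_1 + 2x_2 + s2 = 6
  2x_1 + x_2 + s3 = 28
  x_1 + s4 = 13
  x_1, x_2, s1, s2, s3, s4 ≥ 0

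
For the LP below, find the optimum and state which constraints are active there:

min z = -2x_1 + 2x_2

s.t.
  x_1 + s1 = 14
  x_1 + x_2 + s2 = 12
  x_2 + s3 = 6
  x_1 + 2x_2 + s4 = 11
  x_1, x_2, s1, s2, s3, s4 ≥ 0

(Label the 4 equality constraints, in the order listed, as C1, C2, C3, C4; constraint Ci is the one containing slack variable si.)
Optimal: x_1 = 11, x_2 = 0
Slack at optimum:
  C1: slack = 3
  C2: slack = 1
  C3: slack = 6
  C4: slack = 0 (binding)
  x_1 ≥ 0: x_1 = 11
  x_2 ≥ 0: x_2 = 0 (binding)
Binding constraints: C4, x_2 ≥ 0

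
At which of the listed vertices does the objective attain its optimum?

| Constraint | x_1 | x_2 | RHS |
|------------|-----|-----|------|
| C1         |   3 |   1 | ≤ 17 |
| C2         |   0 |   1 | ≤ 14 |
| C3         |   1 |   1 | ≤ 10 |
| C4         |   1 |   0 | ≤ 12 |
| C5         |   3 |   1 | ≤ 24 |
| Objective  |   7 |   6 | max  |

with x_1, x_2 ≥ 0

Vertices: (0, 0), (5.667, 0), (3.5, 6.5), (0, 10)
Evaluating z = 7x_1 + 6x_2 at each vertex:
  (0, 0): z = 0
  (5.667, 0): z = 39.67
  (3.5, 6.5): z = 63.5
  (0, 10): z = 60

The largest value is z = 63.5, attained at (3.5, 6.5).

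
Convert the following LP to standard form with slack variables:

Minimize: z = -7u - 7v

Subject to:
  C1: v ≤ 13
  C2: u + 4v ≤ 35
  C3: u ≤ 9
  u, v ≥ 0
min z = -7u - 7v

s.t.
  v + s1 = 13
  u + 4v + s2 = 35
  u + s3 = 9
  u, v, s1, s2, s3 ≥ 0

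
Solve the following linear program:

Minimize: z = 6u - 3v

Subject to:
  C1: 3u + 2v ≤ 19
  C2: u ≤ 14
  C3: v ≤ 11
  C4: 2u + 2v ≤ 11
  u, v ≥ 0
u = 0, v = 5.5, z = -16.5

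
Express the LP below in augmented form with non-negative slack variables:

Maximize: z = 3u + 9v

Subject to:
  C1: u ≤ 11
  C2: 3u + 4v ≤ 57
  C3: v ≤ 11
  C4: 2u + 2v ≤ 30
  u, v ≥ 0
max z = 3u + 9v

s.t.
  u + s1 = 11
  3u + 4v + s2 = 57
  v + s3 = 11
  2u + 2v + s4 = 30
  u, v, s1, s2, s3, s4 ≥ 0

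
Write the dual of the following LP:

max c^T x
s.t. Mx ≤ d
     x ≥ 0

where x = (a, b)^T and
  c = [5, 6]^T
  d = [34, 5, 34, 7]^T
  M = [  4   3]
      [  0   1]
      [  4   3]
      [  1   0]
Minimize: z = 34y1 + 5y2 + 34y3 + 7y4

Subject to:
  C1: -4y1 - 4y3 - y4 ≤ -5
  C2: -3y1 - y2 - 3y3 ≤ -6
  y1, y2, y3, y4 ≥ 0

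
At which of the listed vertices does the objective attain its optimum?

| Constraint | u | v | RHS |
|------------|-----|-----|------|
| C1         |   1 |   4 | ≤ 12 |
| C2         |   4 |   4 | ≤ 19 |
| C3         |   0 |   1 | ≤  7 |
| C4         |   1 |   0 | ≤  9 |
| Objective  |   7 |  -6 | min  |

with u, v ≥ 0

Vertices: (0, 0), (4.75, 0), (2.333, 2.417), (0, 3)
Evaluating z = 7u - 6v at each vertex:
  (0, 0): z = 0
  (4.75, 0): z = 33.25
  (2.333, 2.417): z = 1.833
  (0, 3): z = -18

The smallest value is z = -18, attained at (0, 3).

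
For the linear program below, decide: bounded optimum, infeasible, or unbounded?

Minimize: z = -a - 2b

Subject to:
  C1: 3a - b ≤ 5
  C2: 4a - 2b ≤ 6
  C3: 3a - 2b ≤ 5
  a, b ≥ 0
Feasible point: (0, 0) satisfies every constraint, so the LP is feasible.
Direction d = (0, 1): for each constraint row a, a·d ≤ 0 —
  (3)(0) + (-1)(1) = -1 ≤ 0
  (4)(0) + (-2)(1) = -2 ≤ 0
  (3)(0) + (-2)(1) = -2 ≤ 0
and d ≥ 0, so (0, 0) + t·d stays feasible for every t ≥ 0. Along this ray z = -a - 2b changes by -2 per unit t, so z → −∞.

The LP is unbounded; z can be made arbitrarily small.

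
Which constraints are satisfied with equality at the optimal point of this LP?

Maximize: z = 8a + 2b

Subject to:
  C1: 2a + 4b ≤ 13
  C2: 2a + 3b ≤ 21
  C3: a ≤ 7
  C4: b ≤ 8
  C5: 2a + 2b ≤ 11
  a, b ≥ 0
Optimal: a = 5.5, b = 0
Slack at optimum:
  C1: slack = 2
  C2: slack = 10
  C3: slack = 1.5
  C4: slack = 8
  C5: slack = 0 (binding)
  a ≥ 0: a = 5.5
  b ≥ 0: b = 0 (binding)
Binding constraints: C5, b ≥ 0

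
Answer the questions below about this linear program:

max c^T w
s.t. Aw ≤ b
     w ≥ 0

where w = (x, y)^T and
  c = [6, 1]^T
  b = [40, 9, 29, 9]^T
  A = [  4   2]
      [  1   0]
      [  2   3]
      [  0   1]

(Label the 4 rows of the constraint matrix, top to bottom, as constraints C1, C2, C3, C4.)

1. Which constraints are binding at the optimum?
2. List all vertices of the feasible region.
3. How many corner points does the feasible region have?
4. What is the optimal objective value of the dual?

1. C1, C2
2. (0, 0), (9, 0), (9, 2), (7.75, 4.5), (1, 9), (0, 9)
3. 6
4. 56 (by strong duality, equal to the primal optimum)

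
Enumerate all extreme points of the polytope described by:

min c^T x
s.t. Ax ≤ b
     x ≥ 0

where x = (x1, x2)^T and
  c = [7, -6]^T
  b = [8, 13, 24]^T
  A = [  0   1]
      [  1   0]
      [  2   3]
Each vertex is the intersection of two constraint boundaries that also satisfies all remaining constraints:
  x1 = 0 and x2 = 0 → (0, 0)
  2x1 + 3x2 = 24 and x2 = 0 → (12, 0)
  x2 = 8 and 2x1 + 3x2 = 24 → (0, 8)

Vertices: (0, 0), (12, 0), (0, 8)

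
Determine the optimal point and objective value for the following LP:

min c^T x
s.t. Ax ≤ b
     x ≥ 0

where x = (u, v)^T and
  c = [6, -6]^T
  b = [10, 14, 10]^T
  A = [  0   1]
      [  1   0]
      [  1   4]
Each vertex is the intersection of two constraint boundaries that also satisfies all remaining constraints:
  u = 0 and v = 0 → (0, 0)
  u + 4v = 10 and v = 0 → (10, 0)
  u + 4v = 10 and u = 0 → (0, 2.5)

Evaluating z = 6u - 6v at each vertex:
  (0, 0): z = 0
  (10, 0): z = 60
  (0, 2.5): z = -15

The minimum is at (0, 2.5) with z = -15.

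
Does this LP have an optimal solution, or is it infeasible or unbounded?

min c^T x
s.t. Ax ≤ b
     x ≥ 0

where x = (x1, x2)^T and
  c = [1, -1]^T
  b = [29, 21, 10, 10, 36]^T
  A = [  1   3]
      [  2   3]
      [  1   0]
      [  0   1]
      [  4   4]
The point (0, 7) satisfies every constraint, so the LP is feasible; the constraints give x1 ≤ 10 and x2 ≤ 10, which with x1, x2 ≥ 0 keep the feasible region inside a bounded box. A feasible, bounded LP attains a finite optimum at a vertex.

Feasible with finite optimum z* = -7 at (0, 7).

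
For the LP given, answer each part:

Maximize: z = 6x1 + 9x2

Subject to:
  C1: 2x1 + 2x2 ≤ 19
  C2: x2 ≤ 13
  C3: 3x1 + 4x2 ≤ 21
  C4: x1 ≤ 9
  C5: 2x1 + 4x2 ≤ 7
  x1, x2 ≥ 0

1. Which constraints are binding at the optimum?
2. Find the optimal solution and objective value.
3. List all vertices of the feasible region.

1. C5, x2 ≥ 0
2. x1 = 3.5, x2 = 0, z = 21
3. (0, 0), (3.5, 0), (0, 1.75)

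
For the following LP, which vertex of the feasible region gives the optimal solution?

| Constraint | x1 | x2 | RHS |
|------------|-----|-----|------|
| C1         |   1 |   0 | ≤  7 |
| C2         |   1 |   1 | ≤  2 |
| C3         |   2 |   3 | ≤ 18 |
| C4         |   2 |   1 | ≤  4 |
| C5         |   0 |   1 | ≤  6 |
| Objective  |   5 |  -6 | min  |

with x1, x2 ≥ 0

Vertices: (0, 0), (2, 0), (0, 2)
Evaluating z = 5x1 - 6x2 at each vertex:
  (0, 0): z = 0
  (2, 0): z = 10
  (0, 2): z = -12

The smallest value is z = -12, attained at (0, 2).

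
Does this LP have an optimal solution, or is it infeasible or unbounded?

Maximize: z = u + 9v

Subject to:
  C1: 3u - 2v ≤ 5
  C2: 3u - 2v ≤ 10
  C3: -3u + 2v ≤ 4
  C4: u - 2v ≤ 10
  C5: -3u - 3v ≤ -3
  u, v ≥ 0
Feasible point: (0, 1) satisfies every constraint, so the LP is feasible.
Direction d = (2, 3): for each constraint row a, a·d ≤ 0 —
  (3)(2) + (-2)(3) = 0 ≤ 0
  (3)(2) + (-2)(3) = 0 ≤ 0
  (-3)(2) + (2)(3) = 0 ≤ 0
  (1)(2) + (-2)(3) = -4 ≤ 0
  (-3)(2) + (-3)(3) = -15 ≤ 0
and d ≥ 0, so (0, 1) + t·d stays feasible for every t ≥ 0. Along this ray z = u + 9v changes by 29 per unit t, so z → +∞.

Unbounded — the objective can increase without bound over the feasible region.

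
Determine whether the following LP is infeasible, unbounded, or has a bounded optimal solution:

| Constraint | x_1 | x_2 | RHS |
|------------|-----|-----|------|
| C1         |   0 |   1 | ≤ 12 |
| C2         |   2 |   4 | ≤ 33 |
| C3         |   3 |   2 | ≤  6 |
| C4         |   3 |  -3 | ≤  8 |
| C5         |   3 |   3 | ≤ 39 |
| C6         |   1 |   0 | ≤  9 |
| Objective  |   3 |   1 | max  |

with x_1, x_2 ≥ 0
The point (2, 0) satisfies every constraint, so the LP is feasible; the constraints give x_1 ≤ 9 and x_2 ≤ 12, which with x_1, x_2 ≥ 0 keep the feasible region inside a bounded box. A feasible, bounded LP attains a finite optimum at a vertex.

Evaluating z = 3x_1 + x_2 at each vertex:
  (0, 0): z = 0
  (2, 0): z = 6
  (0, 3): z = 3

Feasible with finite optimum z* = 6 at (2, 0).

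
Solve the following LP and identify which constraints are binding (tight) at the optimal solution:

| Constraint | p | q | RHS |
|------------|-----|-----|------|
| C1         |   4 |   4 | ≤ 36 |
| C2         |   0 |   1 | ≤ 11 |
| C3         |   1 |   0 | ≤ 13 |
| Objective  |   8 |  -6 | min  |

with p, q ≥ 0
Optimal: p = 0, q = 9
Slack at optimum:
  C1: slack = 0 (binding)
  C2: slack = 2
  C3: slack = 13
  p ≥ 0: p = 0 (binding)
  q ≥ 0: q = 9
Binding constraints: C1, p ≥ 0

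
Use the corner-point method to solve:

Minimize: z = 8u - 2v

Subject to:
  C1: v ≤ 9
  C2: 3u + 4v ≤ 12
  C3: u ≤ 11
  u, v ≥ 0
u = 0, v = 3, z = -6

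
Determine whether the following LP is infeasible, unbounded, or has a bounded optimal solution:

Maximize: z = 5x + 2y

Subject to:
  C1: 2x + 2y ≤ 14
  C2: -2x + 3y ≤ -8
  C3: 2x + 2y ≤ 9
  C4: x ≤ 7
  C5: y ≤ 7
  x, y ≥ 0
The point (4.5, 0) satisfies every constraint, so the LP is feasible; the constraints give x ≤ 7 and y ≤ 7, which with x, y ≥ 0 keep the feasible region inside a bounded box. A feasible, bounded LP attains a finite optimum at a vertex.

Evaluating z = 5x + 2y at each vertex:
  (4, 0): z = 20
  (4.5, 0): z = 22.5
  (4.3, 0.2): z = 21.9

The LP has an optimal solution: (4.5, 0) with z = 22.5.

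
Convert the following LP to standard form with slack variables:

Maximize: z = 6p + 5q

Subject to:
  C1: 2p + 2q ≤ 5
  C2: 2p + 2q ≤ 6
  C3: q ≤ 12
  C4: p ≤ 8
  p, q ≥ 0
max z = 6p + 5q

s.t.
  2p + 2q + s1 = 5
  2p + 2q + s2 = 6
  q + s3 = 12
  p + s4 = 8
  p, q, s1, s2, s3, s4 ≥ 0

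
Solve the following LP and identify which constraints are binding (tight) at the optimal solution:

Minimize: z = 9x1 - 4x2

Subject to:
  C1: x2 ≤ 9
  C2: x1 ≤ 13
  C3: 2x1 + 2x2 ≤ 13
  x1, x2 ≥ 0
Optimal: x1 = 0, x2 = 6.5
Slack at optimum:
  C1: slack = 2.5
  C2: slack = 13
  C3: slack = 0 (binding)
  x1 ≥ 0: x1 = 0 (binding)
  x2 ≥ 0: x2 = 6.5
Binding constraints: C3, x1 ≥ 0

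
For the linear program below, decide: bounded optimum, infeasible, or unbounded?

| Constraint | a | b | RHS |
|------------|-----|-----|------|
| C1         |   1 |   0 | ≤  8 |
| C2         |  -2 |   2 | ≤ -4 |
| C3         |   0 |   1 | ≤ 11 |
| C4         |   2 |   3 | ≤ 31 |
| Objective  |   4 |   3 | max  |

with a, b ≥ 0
The point (8, 5) satisfies every constraint, so the LP is feasible; the constraints give a ≤ 8 and b ≤ 11, which with a, b ≥ 0 keep the feasible region inside a bounded box. A feasible, bounded LP attains a finite optimum at a vertex.

Evaluating z = 4a + 3b at each vertex:
  (2, 0): z = 8
  (8, 0): z = 32
  (8, 5): z = 47
  (7.4, 5.4): z = 45.8

Feasible with finite optimum z* = 47 at (8, 5).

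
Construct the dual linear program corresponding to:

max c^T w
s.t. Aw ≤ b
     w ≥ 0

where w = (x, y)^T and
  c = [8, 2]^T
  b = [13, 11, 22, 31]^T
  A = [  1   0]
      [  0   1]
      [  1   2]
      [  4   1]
Minimize: z = 13y1 + 11y2 + 22y3 + 31y4

Subject to:
  C1: -y1 - y3 - 4y4 ≤ -8
  C2: -y2 - 2y3 - y4 ≤ -2
  y1, y2, y3, y4 ≥ 0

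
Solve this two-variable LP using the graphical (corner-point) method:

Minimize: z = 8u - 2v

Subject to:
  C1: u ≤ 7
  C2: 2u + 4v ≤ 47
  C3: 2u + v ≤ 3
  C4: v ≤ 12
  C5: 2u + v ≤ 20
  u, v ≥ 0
u = 0, v = 3, z = -6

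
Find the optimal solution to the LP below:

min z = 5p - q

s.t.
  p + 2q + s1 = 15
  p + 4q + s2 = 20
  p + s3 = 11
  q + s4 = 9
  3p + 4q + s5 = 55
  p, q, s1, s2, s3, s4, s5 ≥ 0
Each vertex is the intersection of two constraint boundaries that also satisfies all remaining constraints:
  p = 0 and q = 0 → (0, 0)
  p = 11 and q = 0 → (11, 0)
  p + 2q = 15 and p = 11 → (11, 2)
  p + 2q = 15 and p + 4q = 20 → (10, 2.5)
  p + 4q = 20 and p = 0 → (0, 5)

Evaluating z = 5p - q at each vertex:
  (0, 0): z = 0
  (11, 0): z = 55
  (11, 2): z = 53
  (10, 2.5): z = 47.5
  (0, 5): z = -5

The minimum is at (0, 5) with z = -5.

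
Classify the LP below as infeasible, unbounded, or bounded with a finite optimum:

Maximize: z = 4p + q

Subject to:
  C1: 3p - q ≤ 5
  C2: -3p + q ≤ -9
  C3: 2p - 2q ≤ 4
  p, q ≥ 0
C1 requires 3p - q ≤ 5, while C2 (-3p + q ≤ -9) is equivalent to 3p - q ≥ 9. Together they would need 9 ≤ 3p - q ≤ 5, which is impossible since 9 > 5. No point satisfies all constraints.

Infeasible: no point satisfies all constraints simultaneously.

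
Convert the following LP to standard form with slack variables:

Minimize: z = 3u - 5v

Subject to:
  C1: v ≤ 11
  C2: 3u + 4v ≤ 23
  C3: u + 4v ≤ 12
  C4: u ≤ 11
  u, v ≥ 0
min z = 3u - 5v

s.t.
  v + s1 = 11
  3u + 4v + s2 = 23
  u + 4v + s3 = 12
  u + s4 = 11
  u, v, s1, s2, s3, s4 ≥ 0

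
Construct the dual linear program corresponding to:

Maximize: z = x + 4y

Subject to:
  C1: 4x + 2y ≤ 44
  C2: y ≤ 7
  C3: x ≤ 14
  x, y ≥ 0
Minimize: z = 44y1 + 7y2 + 14y3

Subject to:
  C1: -4y1 - y3 ≤ -1
  C2: -2y1 - y2 ≤ -4
  y1, y2, y3 ≥ 0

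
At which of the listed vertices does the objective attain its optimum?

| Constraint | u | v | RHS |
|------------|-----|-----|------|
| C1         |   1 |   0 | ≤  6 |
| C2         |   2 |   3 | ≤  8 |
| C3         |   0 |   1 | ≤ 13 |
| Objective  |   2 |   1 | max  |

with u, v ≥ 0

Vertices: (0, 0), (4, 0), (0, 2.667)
Evaluating z = 2u + v at each vertex:
  (0, 0): z = 0
  (4, 0): z = 8
  (0, 2.667): z = 2.667

The largest value is z = 8, attained at (4, 0).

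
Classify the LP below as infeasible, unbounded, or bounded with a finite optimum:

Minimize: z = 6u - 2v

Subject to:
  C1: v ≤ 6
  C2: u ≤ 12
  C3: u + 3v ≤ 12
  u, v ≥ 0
The point (0, 4) satisfies every constraint, so the LP is feasible; the constraints give u ≤ 12 and v ≤ 6, which with u, v ≥ 0 keep the feasible region inside a bounded box. A feasible, bounded LP attains a finite optimum at a vertex.

Feasible with finite optimum z* = -8 at (0, 4).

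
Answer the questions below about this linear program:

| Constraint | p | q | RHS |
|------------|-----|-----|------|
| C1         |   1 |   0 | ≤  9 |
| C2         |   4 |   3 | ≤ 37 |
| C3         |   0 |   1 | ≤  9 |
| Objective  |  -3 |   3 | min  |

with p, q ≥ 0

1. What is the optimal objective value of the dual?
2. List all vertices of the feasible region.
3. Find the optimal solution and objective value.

1. -27 (by strong duality, equal to the primal optimum)
2. (0, 0), (9, 0), (9, 0.3333), (2.5, 9), (0, 9)
3. p = 9, q = 0, z = -27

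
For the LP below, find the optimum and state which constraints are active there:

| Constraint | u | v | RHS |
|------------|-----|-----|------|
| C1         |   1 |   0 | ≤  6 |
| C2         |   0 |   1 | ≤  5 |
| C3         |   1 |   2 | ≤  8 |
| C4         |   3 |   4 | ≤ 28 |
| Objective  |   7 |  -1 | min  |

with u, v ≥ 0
Optimal: u = 0, v = 4
Binding: C3, u ≥ 0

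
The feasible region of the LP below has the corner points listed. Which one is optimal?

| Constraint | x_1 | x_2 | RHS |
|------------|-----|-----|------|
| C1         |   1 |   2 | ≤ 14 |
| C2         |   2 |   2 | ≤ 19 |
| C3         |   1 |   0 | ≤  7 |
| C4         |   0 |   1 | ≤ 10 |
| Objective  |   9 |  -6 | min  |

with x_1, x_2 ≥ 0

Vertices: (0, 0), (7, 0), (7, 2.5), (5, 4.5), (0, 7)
Evaluating z = 9x_1 - 6x_2 at each vertex:
  (0, 0): z = 0
  (7, 0): z = 63
  (7, 2.5): z = 48
  (5, 4.5): z = 18
  (0, 7): z = -42

The smallest value is z = -42, attained at (0, 7).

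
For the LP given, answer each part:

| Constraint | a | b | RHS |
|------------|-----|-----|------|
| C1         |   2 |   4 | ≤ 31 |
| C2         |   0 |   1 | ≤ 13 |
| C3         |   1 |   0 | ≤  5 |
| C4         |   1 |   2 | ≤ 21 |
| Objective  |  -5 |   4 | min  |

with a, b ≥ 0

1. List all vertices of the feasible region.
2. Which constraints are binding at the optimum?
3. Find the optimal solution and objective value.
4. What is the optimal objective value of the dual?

1. (0, 0), (5, 0), (5, 5.25), (0, 7.75)
2. C3, b ≥ 0
3. a = 5, b = 0, z = -25
4. -25 (by strong duality, equal to the primal optimum)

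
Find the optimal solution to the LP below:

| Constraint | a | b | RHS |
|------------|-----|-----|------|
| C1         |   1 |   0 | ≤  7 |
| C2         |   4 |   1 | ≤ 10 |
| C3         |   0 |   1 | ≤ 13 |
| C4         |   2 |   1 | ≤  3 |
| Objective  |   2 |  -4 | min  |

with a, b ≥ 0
Each vertex is the intersection of two constraint boundaries that also satisfies all remaining constraints:
  a = 0 and b = 0 → (0, 0)
  2a + b = 3 and b = 0 → (1.5, 0)
  2a + b = 3 and a = 0 → (0, 3)

Evaluating z = 2a - 4b at each vertex:
  (0, 0): z = 0
  (1.5, 0): z = 3
  (0, 3): z = -12

The minimum is at (0, 3) with z = -12.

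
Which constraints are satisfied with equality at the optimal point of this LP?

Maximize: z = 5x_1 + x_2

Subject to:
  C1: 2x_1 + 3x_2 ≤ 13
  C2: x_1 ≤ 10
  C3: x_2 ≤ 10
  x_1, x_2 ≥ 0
Optimal: x_1 = 6.5, x_2 = 0
Slack at optimum:
  C1: slack = 0 (binding)
  C2: slack = 3.5
  C3: slack = 10
  x_1 ≥ 0: x_1 = 6.5
  x_2 ≥ 0: x_2 = 0 (binding)
Binding constraints: C1, x_2 ≥ 0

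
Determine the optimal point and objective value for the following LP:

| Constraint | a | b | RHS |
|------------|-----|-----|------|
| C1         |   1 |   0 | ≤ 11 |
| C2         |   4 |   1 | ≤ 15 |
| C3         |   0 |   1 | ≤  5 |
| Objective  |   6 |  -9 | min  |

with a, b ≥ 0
Each vertex is the intersection of two constraint boundaries that also satisfies all remaining constraints:
  a = 0 and b = 0 → (0, 0)
  4a + b = 15 and b = 0 → (3.75, 0)
  4a + b = 15 and b = 5 → (2.5, 5)
  b = 5 and a = 0 → (0, 5)

Evaluating z = 6a - 9b at each vertex:
  (0, 0): z = 0
  (3.75, 0): z = 22.5
  (2.5, 5): z = -30
  (0, 5): z = -45

The minimum is at (0, 5) with z = -45.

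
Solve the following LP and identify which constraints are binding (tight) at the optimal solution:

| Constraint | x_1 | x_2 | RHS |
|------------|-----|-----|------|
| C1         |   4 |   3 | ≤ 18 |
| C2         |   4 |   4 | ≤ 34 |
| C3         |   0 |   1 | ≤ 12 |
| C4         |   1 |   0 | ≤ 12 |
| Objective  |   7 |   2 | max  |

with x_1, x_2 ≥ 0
Optimal: x_1 = 4.5, x_2 = 0
Binding: C1, x_2 ≥ 0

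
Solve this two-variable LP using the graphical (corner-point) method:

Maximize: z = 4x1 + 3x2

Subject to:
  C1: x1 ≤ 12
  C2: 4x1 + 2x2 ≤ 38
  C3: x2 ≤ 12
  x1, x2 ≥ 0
Each vertex is the intersection of two constraint boundaries that also satisfies all remaining constraints:
  x1 = 0 and x2 = 0 → (0, 0)
  4x1 + 2x2 = 38 and x2 = 0 → (9.5, 0)
  4x1 + 2x2 = 38 and x2 = 12 → (3.5, 12)
  x2 = 12 and x1 = 0 → (0, 12)

Evaluating z = 4x1 + 3x2 at each vertex:
  (0, 0): z = 0
  (9.5, 0): z = 38
  (3.5, 12): z = 50
  (0, 12): z = 36

The maximum is at (3.5, 12) with z = 50.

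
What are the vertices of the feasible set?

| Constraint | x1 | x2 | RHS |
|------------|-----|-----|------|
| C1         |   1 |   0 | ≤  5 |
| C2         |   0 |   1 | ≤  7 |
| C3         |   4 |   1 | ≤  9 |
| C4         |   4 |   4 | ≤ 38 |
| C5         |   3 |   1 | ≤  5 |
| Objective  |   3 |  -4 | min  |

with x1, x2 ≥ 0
Each vertex is the intersection of two constraint boundaries that also satisfies all remaining constraints:
  x1 = 0 and x2 = 0 → (0, 0)
  3x1 + x2 = 5 and x2 = 0 → (1.667, 0)
  3x1 + x2 = 5 and x1 = 0 → (0, 5)

Vertices: (0, 0), (1.667, 0), (0, 5)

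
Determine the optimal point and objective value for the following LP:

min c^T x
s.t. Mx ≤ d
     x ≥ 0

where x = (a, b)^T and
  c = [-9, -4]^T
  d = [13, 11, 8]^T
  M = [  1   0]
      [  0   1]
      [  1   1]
a = 8, b = 0, z = -72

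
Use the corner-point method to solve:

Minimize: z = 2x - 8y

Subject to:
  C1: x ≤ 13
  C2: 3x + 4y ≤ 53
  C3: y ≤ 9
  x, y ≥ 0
Each vertex is the intersection of two constraint boundaries that also satisfies all remaining constraints:
  x = 0 and y = 0 → (0, 0)
  x = 13 and y = 0 → (13, 0)
  x = 13 and 3x + 4y = 53 → (13, 3.5)
  3x + 4y = 53 and y = 9 → (5.667, 9)
  y = 9 and x = 0 → (0, 9)

Evaluating z = 2x - 8y at each vertex:
  (0, 0): z = 0
  (13, 0): z = 26
  (13, 3.5): z = -2
  (5.667, 9): z = -60.67
  (0, 9): z = -72

The minimum is at (0, 9) with z = -72.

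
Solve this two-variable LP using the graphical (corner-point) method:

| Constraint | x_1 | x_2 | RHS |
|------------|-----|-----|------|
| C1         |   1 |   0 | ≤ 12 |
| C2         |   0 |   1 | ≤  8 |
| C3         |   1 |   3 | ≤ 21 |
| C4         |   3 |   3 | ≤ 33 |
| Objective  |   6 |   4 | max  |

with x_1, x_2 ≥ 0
Each vertex is the intersection of two constraint boundaries that also satisfies all remaining constraints:
  x_1 = 0 and x_2 = 0 → (0, 0)
  3x_1 + 3x_2 = 33 and x_2 = 0 → (11, 0)
  x_1 + 3x_2 = 21 and 3x_1 + 3x_2 = 33 → (6, 5)
  x_1 + 3x_2 = 21 and x_1 = 0 → (0, 7)

Evaluating z = 6x_1 + 4x_2 at each vertex:
  (0, 0): z = 0
  (11, 0): z = 66
  (6, 5): z = 56
  (0, 7): z = 28

The maximum is at (11, 0) with z = 66.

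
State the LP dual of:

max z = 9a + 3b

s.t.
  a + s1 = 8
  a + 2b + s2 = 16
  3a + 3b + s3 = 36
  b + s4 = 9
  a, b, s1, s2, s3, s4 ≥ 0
Minimize: z = 8y1 + 16y2 + 36y3 + 9y4

Subject to:
  C1: -y1 - y2 - 3y3 ≤ -9
  C2: -2y2 - 3y3 - y4 ≤ -3
  y1, y2, y3, y4 ≥ 0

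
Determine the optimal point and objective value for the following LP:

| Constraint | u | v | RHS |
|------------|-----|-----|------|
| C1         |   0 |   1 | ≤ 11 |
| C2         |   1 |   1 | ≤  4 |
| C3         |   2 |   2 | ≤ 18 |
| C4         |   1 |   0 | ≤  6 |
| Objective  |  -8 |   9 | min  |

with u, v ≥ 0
u = 4, v = 0, z = -32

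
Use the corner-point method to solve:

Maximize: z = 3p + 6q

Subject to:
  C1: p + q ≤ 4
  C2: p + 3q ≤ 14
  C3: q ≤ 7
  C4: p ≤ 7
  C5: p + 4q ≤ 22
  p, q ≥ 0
p = 0, q = 4, z = 24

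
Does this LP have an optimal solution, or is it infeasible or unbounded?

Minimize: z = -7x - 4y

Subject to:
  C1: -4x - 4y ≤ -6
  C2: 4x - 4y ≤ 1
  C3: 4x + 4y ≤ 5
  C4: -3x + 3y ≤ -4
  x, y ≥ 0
C3 requires 4x + 4y ≤ 5, while C1 (-4x - 4y ≤ -6) is equivalent to 4x + 4y ≥ 6. Together they would need 6 ≤ 4x + 4y ≤ 5, which is impossible since 6 > 5. No point satisfies all constraints.

Infeasible — the constraint set is empty.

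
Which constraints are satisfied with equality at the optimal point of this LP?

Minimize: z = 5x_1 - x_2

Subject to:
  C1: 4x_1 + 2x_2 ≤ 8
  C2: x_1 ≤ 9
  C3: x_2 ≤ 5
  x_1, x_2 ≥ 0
Optimal: x_1 = 0, x_2 = 4
Slack at optimum:
  C1: slack = 0 (binding)
  C2: slack = 9
  C3: slack = 1
  x_1 ≥ 0: x_1 = 0 (binding)
  x_2 ≥ 0: x_2 = 4
Binding constraints: C1, x_1 ≥ 0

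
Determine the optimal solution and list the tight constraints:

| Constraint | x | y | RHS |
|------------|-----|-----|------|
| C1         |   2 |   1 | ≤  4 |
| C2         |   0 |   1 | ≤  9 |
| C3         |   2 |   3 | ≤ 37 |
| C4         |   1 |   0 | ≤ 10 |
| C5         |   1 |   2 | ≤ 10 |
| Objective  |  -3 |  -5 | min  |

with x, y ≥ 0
Optimal: x = 0, y = 4
Binding: C1, x ≥ 0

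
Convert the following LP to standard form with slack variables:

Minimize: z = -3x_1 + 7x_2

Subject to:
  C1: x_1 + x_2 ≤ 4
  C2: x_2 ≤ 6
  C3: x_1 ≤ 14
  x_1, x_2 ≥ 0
min z = -3x_1 + 7x_2

s.t.
  x_1 + x_2 + s1 = 4
  x_2 + s2 = 6
  x_1 + s3 = 14
  x_1, x_2, s1, s2, s3 ≥ 0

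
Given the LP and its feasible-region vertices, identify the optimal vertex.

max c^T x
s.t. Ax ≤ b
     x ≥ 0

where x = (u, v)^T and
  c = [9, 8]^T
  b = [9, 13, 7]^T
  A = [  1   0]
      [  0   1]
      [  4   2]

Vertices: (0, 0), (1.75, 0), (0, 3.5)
(0, 3.5) with z = 28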